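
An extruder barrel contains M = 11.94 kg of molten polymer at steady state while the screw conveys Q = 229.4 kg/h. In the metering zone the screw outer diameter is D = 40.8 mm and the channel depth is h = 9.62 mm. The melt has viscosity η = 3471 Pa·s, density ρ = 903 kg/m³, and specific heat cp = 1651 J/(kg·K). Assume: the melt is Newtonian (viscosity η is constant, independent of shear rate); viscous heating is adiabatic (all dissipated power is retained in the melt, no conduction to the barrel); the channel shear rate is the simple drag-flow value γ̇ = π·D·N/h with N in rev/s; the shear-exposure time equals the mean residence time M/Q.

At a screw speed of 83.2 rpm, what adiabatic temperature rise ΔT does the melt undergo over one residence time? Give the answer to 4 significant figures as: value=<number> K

value=148.9 K

Throughput in SI: Q_s = 229.4 kg/h ÷ 3600 s/h = 0.0637222 kg/s
Mean residence time: t_res = M/Q_s = 11.94 kg / 0.0637222 kg/s = 187.376 s
D = 40.8 mm = 0.0408 m;  h = 9.62 mm = 0.00962 m;  N = 83.2 rpm / 60 = 1.38667 rev/s
γ̇ = π·D·N / h = π · 0.0408 · 1.38667 / 0.00962 = 18.476 s⁻¹
ΔT = η·γ̇²·t_res / (ρ·cp) = 3471 · (18.476)² · 187.376 / (903 · 1651) = 148.918 K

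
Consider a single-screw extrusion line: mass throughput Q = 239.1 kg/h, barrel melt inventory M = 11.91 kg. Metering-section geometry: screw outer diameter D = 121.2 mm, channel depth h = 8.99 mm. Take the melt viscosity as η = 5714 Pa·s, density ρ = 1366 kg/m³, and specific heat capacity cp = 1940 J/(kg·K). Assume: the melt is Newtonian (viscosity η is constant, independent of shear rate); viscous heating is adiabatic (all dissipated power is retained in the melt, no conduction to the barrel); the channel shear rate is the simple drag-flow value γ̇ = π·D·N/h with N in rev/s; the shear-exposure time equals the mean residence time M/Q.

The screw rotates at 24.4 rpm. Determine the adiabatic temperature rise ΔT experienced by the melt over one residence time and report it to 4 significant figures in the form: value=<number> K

Q_s = Q / 3600 = 239.1 / 3600 = 0.0664167 kg/s
Mean residence time: t_res = M/Q_s = 11.91 kg / 0.0664167 kg/s = 179.322 s
Convert to SI: D = 0.1212 m, h = 0.00899 m, N = 24.4/60 = 0.406667 rev/s
γ̇ = π·D·N / h = π · 0.1212 · 0.406667 / 0.00899 = 17.2239 s⁻¹
ΔT = η·γ̇²·t_res / (ρ·cp) = 5714 · (17.2239)² · 179.322 / (1366 · 1940) = 114.706 K

value=114.7 K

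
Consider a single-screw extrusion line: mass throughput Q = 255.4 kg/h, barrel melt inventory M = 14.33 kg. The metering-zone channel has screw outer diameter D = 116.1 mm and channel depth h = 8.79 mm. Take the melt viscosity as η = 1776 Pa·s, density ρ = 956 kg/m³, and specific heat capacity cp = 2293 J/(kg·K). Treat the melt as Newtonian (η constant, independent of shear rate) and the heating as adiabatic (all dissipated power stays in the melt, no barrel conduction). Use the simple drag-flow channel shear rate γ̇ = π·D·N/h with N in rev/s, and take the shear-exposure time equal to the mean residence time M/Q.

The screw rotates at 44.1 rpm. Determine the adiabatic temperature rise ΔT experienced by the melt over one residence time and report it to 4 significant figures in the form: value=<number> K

Convert throughput: Q = 255.4 kg/h = 255.4/3600 = 0.0709444 kg/s
t_res = M / Q_s = 14.33 ÷ 0.0709444 = 201.989 s
D = 116.1 mm = 0.1161 m;  h = 8.79 mm = 0.00879 m;  N = 44.1 rpm / 60 = 0.735 rev/s
γ̇ = π D N / h = (π)(0.1161)(0.735) / 0.00879 = 30.4986 s⁻¹
ΔT = η·γ̇²·t_res / (ρ·cp) = 1776 · (30.4986)² · 201.989 / (956 · 2293) = 152.219 K

value=152.2 K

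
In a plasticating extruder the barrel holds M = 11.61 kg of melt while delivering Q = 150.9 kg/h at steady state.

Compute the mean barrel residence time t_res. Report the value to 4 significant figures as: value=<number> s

value=277.0 s

Throughput in SI: Q_s = 150.9 kg/h ÷ 3600 s/h = 0.0419167 kg/s
t_res = M / Q_s = 11.61 / 0.0419167 = 276.978 s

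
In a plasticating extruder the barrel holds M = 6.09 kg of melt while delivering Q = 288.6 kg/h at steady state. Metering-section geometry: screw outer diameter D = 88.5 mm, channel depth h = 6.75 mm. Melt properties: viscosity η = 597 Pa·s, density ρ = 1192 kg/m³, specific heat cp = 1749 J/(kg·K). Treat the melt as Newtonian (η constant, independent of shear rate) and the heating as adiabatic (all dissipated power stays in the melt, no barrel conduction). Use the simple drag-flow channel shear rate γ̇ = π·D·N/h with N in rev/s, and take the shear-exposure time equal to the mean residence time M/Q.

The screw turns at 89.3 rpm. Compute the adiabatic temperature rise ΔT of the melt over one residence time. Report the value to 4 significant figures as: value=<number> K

Convert throughput: Q = 288.6 kg/h = 288.6/3600 = 0.0801667 kg/s
t_res = M / Q_s = 6.09 ÷ 0.0801667 = 75.9667 s
Convert to SI: D = 0.0885 m, h = 0.00675 m, N = 89.3/60 = 1.48833 rev/s
γ̇ = π D N / h = (π)(0.0885)(1.48833) / 0.00675 = 61.3041 s⁻¹
Adiabatic rise: ΔT = η γ̇² t_res / (ρ cp) = 597·(61.3041)²·75.9667 / (1192·1749) = 81.7544 K

value=81.75 K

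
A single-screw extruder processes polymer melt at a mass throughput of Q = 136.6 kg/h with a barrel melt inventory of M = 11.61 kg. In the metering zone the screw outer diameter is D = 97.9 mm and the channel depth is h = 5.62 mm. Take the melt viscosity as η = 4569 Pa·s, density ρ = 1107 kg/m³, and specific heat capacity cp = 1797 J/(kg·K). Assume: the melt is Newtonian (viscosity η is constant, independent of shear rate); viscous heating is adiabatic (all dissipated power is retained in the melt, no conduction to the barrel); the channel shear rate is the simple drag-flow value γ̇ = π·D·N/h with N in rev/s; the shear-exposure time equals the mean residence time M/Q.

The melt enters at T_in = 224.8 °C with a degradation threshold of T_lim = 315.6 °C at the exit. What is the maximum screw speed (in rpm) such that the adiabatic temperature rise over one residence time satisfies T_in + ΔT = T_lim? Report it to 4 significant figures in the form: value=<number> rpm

value=12.46 rpm

Q_s = Q / 3600 = 136.6 / 3600 = 0.0379444 kg/s
t_res = M / Q_s = 11.61 ÷ 0.0379444 = 305.974 s
Convert to metres: D = 0.0979 m, h = 0.00562 m
Allowable rise: ΔT_a = T_lim − T_in = 315.6 − 224.8 = 90.8 K
γ̇_max² = ΔT_a·ρ·cp/(η·t_res) = 90.8·1107·1797/(4569·305.974) = 129.204 s⁻²
Take the square root: γ̇_max = √(129.204) = 11.3668 s⁻¹
N_max = γ̇_max h / (πD) = 11.3668·0.00562/(π·0.0979) = 0.207703 rev/s → ×60 = 12.4622 rpm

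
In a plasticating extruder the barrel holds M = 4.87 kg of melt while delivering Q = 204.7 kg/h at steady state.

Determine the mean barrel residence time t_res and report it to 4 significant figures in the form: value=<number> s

Convert throughput: Q = 204.7 kg/h = 204.7/3600 = 0.0568611 kg/s
t_res = M / Q_s = 4.87 / 0.0568611 = 85.6473 s

value=85.65 s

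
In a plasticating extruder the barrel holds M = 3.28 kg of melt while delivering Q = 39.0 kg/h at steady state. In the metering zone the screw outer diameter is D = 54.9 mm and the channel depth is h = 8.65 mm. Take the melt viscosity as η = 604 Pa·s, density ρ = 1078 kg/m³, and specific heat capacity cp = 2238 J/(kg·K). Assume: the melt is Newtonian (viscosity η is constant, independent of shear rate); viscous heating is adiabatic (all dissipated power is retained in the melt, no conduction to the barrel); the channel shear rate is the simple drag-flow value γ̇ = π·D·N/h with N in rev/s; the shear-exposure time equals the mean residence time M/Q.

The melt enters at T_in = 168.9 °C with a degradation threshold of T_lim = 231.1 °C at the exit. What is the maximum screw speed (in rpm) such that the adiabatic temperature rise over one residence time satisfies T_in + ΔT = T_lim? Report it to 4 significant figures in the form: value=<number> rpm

value=86.20 rpm

Throughput in SI: Q_s = 39.0 kg/h ÷ 3600 s/h = 0.0108333 kg/s
Mean residence time: t_res = M/Q_s = 3.28 kg / 0.0108333 kg/s = 302.769 s
Convert to metres: D = 0.0549 m, h = 0.00865 m
ΔT_a = T_lim − T_in = 231.1 °C − 168.9 °C = 62.2 K
Invert ΔT = ηγ̇²t_res/(ρcp) for γ̇: γ̇_max² = ΔT_a ρ cp / (η t_res) = 62.2·1078·2238 / (604·302.769) = 820.579 s⁻²
Take the square root: γ̇_max = √(820.579) = 28.6458 s⁻¹
Solve γ̇ = πDN/h for N: N_max = γ̇_max·h/(π·D) = 28.6458 × 0.00865 / (π × 0.0549) = 1.43666 rev/s = 86.1996 rpm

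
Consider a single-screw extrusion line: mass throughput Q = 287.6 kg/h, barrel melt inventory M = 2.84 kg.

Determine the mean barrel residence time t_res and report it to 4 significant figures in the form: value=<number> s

value=35.55 s

Convert throughput: Q = 287.6 kg/h = 287.6/3600 = 0.0798889 kg/s
Mean residence time: t_res = M/Q_s = 2.84 kg / 0.0798889 kg/s = 35.5494 s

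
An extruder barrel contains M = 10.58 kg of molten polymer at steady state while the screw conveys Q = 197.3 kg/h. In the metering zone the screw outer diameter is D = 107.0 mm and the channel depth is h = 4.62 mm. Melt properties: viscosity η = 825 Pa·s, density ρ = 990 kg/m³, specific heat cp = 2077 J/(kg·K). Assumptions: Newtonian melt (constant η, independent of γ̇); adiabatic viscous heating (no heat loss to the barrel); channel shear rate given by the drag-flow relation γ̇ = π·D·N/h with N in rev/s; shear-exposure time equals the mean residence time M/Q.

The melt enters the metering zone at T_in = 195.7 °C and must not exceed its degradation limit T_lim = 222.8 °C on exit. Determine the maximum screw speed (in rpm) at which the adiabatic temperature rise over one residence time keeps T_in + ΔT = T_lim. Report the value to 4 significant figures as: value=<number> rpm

Convert throughput: Q = 197.3 kg/h = 197.3/3600 = 0.0548056 kg/s
Mean residence time: t_res = M/Q_s = 10.58 kg / 0.0548056 kg/s = 193.046 s
Convert to metres: D = 0.107 m, h = 0.00462 m
ΔT_a = T_lim − T_in = 222.8 °C − 195.7 °C = 27.1 K
Invert ΔT = ηγ̇²t_res/(ρcp) for γ̇: γ̇_max² = ΔT_a ρ cp / (η t_res) = 27.1·990·2077 / (825·193.046) = 349.886 s⁻²
Take the square root: γ̇_max = √(349.886) = 18.7052 s⁻¹
N_max = γ̇_max h / (πD) = 18.7052·0.00462/(π·0.107) = 0.257082 rev/s → ×60 = 15.4249 rpm

value=15.42 rpm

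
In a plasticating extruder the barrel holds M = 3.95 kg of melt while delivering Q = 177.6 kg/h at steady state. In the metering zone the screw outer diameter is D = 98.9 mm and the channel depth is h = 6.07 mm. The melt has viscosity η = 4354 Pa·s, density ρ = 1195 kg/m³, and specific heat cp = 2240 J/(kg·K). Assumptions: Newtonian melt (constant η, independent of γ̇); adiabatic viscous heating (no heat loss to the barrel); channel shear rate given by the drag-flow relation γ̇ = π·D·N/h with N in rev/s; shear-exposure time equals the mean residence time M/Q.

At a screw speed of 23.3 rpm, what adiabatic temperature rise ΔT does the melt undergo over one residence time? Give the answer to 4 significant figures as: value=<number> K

value=51.46 K

Throughput in SI: Q_s = 177.6 kg/h ÷ 3600 s/h = 0.0493333 kg/s
t_res = M / Q_s = 3.95 ÷ 0.0493333 = 80.0676 s
Convert to SI: D = 0.0989 m, h = 0.00607 m, N = 23.3/60 = 0.388333 rev/s
γ̇ = π D N / h = (π)(0.0989)(0.388333) / 0.00607 = 19.8775 s⁻¹
ΔT = η·γ̇²·t_res/(ρ·cp) = [4354 × 19.8775² × 80.0676] / [1195 × 2240] = 51.4581 K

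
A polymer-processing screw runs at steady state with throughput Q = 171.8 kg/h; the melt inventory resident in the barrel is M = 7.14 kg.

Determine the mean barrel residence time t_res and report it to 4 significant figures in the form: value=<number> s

value=149.6 s

Q_s = Q / 3600 = 171.8 / 3600 = 0.0477222 kg/s
t_res = M / Q_s = 7.14 / 0.0477222 = 149.616 s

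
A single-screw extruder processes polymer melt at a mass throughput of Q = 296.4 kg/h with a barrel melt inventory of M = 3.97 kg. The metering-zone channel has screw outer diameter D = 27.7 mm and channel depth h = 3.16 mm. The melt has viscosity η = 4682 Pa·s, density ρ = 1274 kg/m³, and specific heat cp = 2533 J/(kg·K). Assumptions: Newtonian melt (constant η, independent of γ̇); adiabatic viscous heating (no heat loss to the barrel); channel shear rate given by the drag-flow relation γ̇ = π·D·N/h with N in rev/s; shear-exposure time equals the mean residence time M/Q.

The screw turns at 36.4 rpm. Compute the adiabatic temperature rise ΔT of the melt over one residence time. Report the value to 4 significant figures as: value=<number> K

Convert throughput: Q = 296.4 kg/h = 296.4/3600 = 0.0823333 kg/s
t_res = M / Q_s = 3.97 / 0.0823333 = 48.2186 s
Convert to SI: D = 0.0277 m, h = 0.00316 m, N = 36.4/60 = 0.606667 rev/s
γ̇ = π·D·N / h = π · 0.0277 · 0.606667 / 0.00316 = 16.7068 s⁻¹
Adiabatic rise: ΔT = η γ̇² t_res / (ρ cp) = 4682·(16.7068)²·48.2186 / (1274·2533) = 19.5266 K

value=19.53 K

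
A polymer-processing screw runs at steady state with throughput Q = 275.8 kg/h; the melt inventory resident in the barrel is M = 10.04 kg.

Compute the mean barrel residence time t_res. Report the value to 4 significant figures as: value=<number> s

Q_s = Q / 3600 = 275.8 / 3600 = 0.0766111 kg/s
t_res = M / Q_s = 10.04 / 0.0766111 = 131.051 s

value=131.1 s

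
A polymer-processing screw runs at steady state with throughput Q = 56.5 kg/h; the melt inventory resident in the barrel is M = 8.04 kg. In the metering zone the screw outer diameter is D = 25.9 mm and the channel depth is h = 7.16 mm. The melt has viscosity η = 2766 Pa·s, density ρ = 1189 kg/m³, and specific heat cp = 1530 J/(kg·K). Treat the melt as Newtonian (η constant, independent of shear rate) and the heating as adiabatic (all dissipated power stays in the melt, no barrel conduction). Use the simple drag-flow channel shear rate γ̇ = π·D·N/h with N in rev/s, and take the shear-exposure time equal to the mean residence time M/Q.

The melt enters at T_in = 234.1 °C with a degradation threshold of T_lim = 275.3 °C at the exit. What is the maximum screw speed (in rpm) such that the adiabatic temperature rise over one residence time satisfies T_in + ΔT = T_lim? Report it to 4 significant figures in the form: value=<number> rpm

Convert throughput: Q = 56.5 kg/h = 56.5/3600 = 0.0156944 kg/s
Mean residence time: t_res = M/Q_s = 8.04 kg / 0.0156944 kg/s = 512.283 s
D = 25.9 mm = 0.0259 m;  h = 7.16 mm = 0.00716 m
ΔT_a = T_lim − T_in = 275.3 °C − 234.1 °C = 41.2 K
γ̇_max² = ΔT_a·ρ·cp / (η·t_res) = [41.2 × 1189 × 1530] / [2766 × 512.283] = 52.8942 s⁻²
γ̇_max = sqrt(52.8942) = 7.27284 s⁻¹
N_max = γ̇_max h / (πD) = 7.27284·0.00716/(π·0.0259) = 0.639982 rev/s → ×60 = 38.3989 rpm

value=38.40 rpm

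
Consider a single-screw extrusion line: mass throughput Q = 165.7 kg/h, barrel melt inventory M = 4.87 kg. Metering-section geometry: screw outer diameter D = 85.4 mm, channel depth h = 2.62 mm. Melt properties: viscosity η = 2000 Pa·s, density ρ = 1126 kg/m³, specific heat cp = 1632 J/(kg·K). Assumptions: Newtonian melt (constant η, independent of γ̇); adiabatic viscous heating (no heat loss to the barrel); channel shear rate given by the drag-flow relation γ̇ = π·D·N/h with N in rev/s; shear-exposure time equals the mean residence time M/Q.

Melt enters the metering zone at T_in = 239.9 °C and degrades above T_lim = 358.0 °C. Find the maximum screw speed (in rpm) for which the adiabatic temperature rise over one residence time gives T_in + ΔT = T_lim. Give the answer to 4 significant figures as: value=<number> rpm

Q_s = Q / 3600 = 165.7 / 3600 = 0.0460278 kg/s
Mean residence time: t_res = M/Q_s = 4.87 kg / 0.0460278 kg/s = 105.806 s
Convert to metres: D = 0.0854 m, h = 0.00262 m
ΔT_a = T_lim − T_in = 358.0 °C − 239.9 °C = 118.1 K
γ̇_max² = ΔT_a·ρ·cp/(η·t_res) = 118.1·1126·1632/(2000·105.806) = 1025.58 s⁻²
γ̇_max = sqrt(1025.58) = 32.0247 s⁻¹
N_max = γ̇_max h / (πD) = 32.0247·0.00262/(π·0.0854) = 0.312736 rev/s → ×60 = 18.7642 rpm

value=18.76 rpm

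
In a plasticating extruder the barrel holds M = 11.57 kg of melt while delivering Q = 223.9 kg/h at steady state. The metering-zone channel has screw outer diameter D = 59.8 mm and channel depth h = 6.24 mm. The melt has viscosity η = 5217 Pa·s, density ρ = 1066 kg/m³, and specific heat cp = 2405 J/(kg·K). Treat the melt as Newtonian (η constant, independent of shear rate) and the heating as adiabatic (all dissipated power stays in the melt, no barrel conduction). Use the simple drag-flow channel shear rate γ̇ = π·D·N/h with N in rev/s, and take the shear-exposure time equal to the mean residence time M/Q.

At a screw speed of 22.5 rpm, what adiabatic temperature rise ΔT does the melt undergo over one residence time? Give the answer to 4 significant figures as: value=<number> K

Q_s = Q / 3600 = 223.9 / 3600 = 0.0621944 kg/s
Mean residence time: t_res = M/Q_s = 11.57 kg / 0.0621944 kg/s = 186.029 s
D = 59.8 mm = 0.0598 m;  h = 6.24 mm = 0.00624 m;  N = 22.5 rpm / 60 = 0.375 rev/s
Shear rate: γ̇ = πDN/h = π·0.0598·0.375/0.00624 = 11.2901 s⁻¹
ΔT = η·γ̇²·t_res / (ρ·cp) = 5217 · (11.2901)² · 186.029 / (1066 · 2405) = 48.2532 K

value=48.25 K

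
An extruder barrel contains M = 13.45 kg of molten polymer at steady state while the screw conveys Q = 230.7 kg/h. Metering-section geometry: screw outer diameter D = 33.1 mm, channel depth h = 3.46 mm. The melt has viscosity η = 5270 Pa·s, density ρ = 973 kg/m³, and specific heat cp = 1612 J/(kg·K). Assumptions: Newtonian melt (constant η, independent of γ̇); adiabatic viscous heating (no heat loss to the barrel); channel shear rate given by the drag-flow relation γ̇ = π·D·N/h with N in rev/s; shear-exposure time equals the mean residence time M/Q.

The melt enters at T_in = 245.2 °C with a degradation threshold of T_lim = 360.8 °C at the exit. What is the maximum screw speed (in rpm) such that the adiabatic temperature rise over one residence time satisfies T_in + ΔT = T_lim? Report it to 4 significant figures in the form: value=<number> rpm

value=25.56 rpm

Convert throughput: Q = 230.7 kg/h = 230.7/3600 = 0.0640833 kg/s
t_res = M / Q_s = 13.45 ÷ 0.0640833 = 209.883 s
D = 33.1 mm = 0.0331 m;  h = 3.46 mm = 0.00346 m
ΔT_a = T_lim − T_in = 360.8 − 245.2 = 115.6 K
Invert ΔT = ηγ̇²t_res/(ρcp) for γ̇: γ̇_max² = ΔT_a ρ cp / (η t_res) = 115.6·973·1612 / (5270·209.883) = 163.926 s⁻²
γ̇_max = sqrt(163.926) = 12.8034 s⁻¹
N_max = γ̇_max·h / (π·D) = 12.8034 · 0.00346 / (π · 0.0331) = 0.426012 rev/s = 25.5607 rpm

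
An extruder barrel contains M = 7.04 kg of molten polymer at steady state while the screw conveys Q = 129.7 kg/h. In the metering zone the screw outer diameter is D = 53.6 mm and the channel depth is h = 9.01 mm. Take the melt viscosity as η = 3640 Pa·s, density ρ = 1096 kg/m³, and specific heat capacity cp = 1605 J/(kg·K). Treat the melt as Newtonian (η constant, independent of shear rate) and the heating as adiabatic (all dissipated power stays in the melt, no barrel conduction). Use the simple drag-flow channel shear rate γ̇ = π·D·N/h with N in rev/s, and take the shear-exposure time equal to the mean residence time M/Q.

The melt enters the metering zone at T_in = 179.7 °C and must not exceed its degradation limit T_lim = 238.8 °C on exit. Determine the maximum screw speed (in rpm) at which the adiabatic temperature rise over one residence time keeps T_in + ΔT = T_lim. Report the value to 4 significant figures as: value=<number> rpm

value=38.81 rpm

Q_s = Q / 3600 = 129.7 / 3600 = 0.0360278 kg/s
t_res = M / Q_s = 7.04 / 0.0360278 = 195.405 s
Convert to metres: D = 0.0536 m, h = 0.00901 m
ΔT_a = T_lim − T_in = 238.8 °C − 179.7 °C = 59.1 K
γ̇_max² = ΔT_a·ρ·cp / (η·t_res) = [59.1 × 1096 × 1605] / [3640 × 195.405] = 146.163 s⁻²
Take the square root: γ̇_max = √(146.163) = 12.0898 s⁻¹
N_max = γ̇_max·h / (π·D) = 12.0898 · 0.00901 / (π · 0.0536) = 0.646887 rev/s = 38.8132 rpm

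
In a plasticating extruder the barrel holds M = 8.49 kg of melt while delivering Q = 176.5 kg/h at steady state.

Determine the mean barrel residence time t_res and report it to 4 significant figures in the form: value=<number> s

Q_s = Q / 3600 = 176.5 / 3600 = 0.0490278 kg/s
t_res = M / Q_s = 8.49 ÷ 0.0490278 = 173.167 s

value=173.2 s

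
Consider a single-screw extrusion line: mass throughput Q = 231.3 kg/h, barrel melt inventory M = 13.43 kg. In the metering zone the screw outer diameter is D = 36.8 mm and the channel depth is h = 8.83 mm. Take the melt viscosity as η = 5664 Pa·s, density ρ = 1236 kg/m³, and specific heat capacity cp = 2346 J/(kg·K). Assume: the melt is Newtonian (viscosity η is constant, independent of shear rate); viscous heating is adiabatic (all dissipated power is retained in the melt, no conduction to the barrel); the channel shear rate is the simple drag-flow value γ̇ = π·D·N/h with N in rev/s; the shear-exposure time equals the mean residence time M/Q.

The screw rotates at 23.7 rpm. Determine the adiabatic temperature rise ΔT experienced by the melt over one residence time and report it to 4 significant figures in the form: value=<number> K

value=10.92 K

Throughput in SI: Q_s = 231.3 kg/h ÷ 3600 s/h = 0.06425 kg/s
Mean residence time: t_res = M/Q_s = 13.43 kg / 0.06425 kg/s = 209.027 s
Convert to SI: D = 0.0368 m, h = 0.00883 m, N = 23.7/60 = 0.395 rev/s
Shear rate: γ̇ = πDN/h = π·0.0368·0.395/0.00883 = 5.17171 s⁻¹
Adiabatic rise: ΔT = η γ̇² t_res / (ρ cp) = 5664·(5.17171)²·209.027 / (1236·2346) = 10.9206 K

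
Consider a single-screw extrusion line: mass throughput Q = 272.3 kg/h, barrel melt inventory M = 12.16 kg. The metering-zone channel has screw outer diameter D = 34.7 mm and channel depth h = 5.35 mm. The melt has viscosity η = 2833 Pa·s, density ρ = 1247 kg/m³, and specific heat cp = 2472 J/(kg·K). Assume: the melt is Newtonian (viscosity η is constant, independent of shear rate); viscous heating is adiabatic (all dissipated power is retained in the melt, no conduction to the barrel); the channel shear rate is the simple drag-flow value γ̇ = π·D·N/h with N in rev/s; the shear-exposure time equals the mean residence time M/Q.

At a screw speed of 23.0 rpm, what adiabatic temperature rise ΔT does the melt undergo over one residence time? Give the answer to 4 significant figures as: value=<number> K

Throughput in SI: Q_s = 272.3 kg/h ÷ 3600 s/h = 0.0756389 kg/s
Mean residence time: t_res = M/Q_s = 12.16 kg / 0.0756389 kg/s = 160.764 s
Convert to SI: D = 0.0347 m, h = 0.00535 m, N = 23.0/60 = 0.383333 rev/s
γ̇ = π D N / h = (π)(0.0347)(0.383333) / 0.00535 = 7.81092 s⁻¹
Adiabatic rise: ΔT = η γ̇² t_res / (ρ cp) = 2833·(7.81092)²·160.764 / (1247·2472) = 9.01414 K

value=9.014 K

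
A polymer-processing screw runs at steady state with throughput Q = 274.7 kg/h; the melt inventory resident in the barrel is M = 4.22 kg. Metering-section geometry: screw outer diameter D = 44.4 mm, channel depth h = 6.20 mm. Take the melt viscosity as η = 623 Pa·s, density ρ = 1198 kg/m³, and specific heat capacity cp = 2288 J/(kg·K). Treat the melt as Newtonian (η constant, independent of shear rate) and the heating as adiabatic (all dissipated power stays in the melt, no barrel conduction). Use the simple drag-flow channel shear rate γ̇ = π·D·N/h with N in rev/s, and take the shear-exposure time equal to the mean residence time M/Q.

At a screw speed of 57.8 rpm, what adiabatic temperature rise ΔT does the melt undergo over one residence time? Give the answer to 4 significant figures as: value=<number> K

Q_s = Q / 3600 = 274.7 / 3600 = 0.0763056 kg/s
Mean residence time: t_res = M/Q_s = 4.22 kg / 0.0763056 kg/s = 55.304 s
D = 44.4 mm = 0.0444 m;  h = 6.20 mm = 0.0062 m;  N = 57.8 rpm / 60 = 0.963333 rev/s
Shear rate: γ̇ = πDN/h = π·0.0444·0.963333/0.0062 = 21.6729 s⁻¹
ΔT = η·γ̇²·t_res/(ρ·cp) = [623 × 21.6729² × 55.304] / [1198 × 2288] = 5.90428 K

value=5.904 K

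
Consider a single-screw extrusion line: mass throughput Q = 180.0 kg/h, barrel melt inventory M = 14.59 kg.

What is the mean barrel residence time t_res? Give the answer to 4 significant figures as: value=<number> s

value=291.8 s

Q_s = Q / 3600 = 180.0 / 3600 = 0.05 kg/s
t_res = M / Q_s = 14.59 ÷ 0.05 = 291.8 s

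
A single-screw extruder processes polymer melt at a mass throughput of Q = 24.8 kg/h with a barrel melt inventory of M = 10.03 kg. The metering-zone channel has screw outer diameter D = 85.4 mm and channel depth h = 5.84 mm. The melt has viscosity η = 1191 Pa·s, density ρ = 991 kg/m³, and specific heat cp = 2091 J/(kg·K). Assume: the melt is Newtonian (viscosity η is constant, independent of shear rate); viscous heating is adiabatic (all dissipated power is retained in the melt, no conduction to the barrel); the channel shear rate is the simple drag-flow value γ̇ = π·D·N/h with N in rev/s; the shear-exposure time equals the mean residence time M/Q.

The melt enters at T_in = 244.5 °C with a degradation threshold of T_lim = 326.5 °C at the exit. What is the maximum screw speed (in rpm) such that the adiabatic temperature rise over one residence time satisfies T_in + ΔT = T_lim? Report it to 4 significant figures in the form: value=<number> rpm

value=12.93 rpm

Q_s = Q / 3600 = 24.8 / 3600 = 0.00688889 kg/s
Mean residence time: t_res = M/Q_s = 10.03 kg / 0.00688889 kg/s = 1455.97 s
Convert to metres: D = 0.0854 m, h = 0.00584 m
ΔT_a = T_lim − T_in = 326.5 − 244.5 = 82 K
γ̇_max² = ΔT_a·ρ·cp / (η·t_res) = [82 × 991 × 2091] / [1191 × 1455.97] = 97.9892 s⁻²
γ̇_max = sqrt(97.9892) = 9.89895 s⁻¹
Solve γ̇ = πDN/h for N: N_max = γ̇_max·h/(π·D) = 9.89895 × 0.00584 / (π × 0.0854) = 0.215474 rev/s = 12.9284 rpm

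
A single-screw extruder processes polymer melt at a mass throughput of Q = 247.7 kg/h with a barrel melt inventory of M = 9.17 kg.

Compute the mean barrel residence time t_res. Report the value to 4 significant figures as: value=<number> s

value=133.3 s

Q_s = Q / 3600 = 247.7 / 3600 = 0.0688056 kg/s
t_res = M / Q_s = 9.17 / 0.0688056 = 133.274 s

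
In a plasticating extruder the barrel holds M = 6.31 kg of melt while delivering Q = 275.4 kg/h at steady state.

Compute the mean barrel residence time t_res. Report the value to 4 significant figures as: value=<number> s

value=82.48 s

Convert throughput: Q = 275.4 kg/h = 275.4/3600 = 0.0765 kg/s
Mean residence time: t_res = M/Q_s = 6.31 kg / 0.0765 kg/s = 82.4837 s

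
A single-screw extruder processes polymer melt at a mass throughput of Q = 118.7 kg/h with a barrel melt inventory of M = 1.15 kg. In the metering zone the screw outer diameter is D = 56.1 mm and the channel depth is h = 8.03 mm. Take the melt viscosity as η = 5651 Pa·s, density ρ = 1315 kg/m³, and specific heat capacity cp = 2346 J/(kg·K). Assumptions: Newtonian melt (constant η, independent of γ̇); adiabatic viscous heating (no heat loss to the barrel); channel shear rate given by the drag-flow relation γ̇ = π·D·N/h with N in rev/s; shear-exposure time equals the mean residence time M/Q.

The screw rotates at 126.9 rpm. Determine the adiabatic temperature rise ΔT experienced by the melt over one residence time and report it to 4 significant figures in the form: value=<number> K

value=137.7 K

Throughput in SI: Q_s = 118.7 kg/h ÷ 3600 s/h = 0.0329722 kg/s
t_res = M / Q_s = 1.15 / 0.0329722 = 34.8778 s
Convert to SI: D = 0.0561 m, h = 0.00803 m, N = 126.9/60 = 2.115 rev/s
Shear rate: γ̇ = πDN/h = π·0.0561·2.115/0.00803 = 46.4203 s⁻¹
ΔT = η·γ̇²·t_res/(ρ·cp) = [5651 × 46.4203² × 34.8778] / [1315 × 2346] = 137.669 K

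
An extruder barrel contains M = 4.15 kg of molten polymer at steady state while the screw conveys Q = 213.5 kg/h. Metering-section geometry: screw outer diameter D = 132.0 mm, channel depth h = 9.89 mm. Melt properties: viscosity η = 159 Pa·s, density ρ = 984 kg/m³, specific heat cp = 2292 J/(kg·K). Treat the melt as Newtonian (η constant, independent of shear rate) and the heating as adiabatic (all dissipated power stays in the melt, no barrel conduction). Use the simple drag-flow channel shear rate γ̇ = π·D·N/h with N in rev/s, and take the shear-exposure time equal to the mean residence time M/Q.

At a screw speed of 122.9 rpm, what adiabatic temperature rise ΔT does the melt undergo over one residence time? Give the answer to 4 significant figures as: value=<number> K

Convert throughput: Q = 213.5 kg/h = 213.5/3600 = 0.0593056 kg/s
t_res = M / Q_s = 4.15 / 0.0593056 = 69.9766 s
D = 132.0 mm = 0.132 m;  h = 9.89 mm = 0.00989 m;  N = 122.9 rpm / 60 = 2.04833 rev/s
γ̇ = π·D·N / h = π · 0.132 · 2.04833 / 0.00989 = 85.8871 s⁻¹
ΔT = η·γ̇²·t_res / (ρ·cp) = 159 · (85.8871)² · 69.9766 / (984 · 2292) = 36.3912 K

value=36.39 K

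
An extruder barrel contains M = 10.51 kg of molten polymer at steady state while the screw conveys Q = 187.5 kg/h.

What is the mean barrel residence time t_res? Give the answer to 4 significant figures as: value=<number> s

value=201.8 s

Q_s = Q / 3600 = 187.5 / 3600 = 0.0520833 kg/s
Mean residence time: t_res = M/Q_s = 10.51 kg / 0.0520833 kg/s = 201.792 s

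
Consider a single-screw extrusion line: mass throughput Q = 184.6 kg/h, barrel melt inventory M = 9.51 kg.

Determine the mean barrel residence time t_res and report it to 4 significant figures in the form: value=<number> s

Throughput in SI: Q_s = 184.6 kg/h ÷ 3600 s/h = 0.0512778 kg/s
t_res = M / Q_s = 9.51 ÷ 0.0512778 = 185.46 s

value=185.5 s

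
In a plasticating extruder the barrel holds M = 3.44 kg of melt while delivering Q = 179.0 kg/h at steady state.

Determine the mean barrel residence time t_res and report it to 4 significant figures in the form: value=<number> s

value=69.18 s

Convert throughput: Q = 179.0 kg/h = 179.0/3600 = 0.0497222 kg/s
Mean residence time: t_res = M/Q_s = 3.44 kg / 0.0497222 kg/s = 69.1844 s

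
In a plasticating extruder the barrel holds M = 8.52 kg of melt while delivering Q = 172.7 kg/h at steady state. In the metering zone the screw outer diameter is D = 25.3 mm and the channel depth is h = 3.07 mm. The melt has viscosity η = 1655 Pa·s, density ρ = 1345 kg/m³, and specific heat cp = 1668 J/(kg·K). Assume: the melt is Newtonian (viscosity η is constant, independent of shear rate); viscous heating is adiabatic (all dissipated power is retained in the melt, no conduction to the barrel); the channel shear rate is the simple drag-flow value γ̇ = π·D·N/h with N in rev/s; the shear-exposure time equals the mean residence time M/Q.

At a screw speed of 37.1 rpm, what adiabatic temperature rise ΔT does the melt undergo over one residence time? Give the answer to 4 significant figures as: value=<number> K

Convert throughput: Q = 172.7 kg/h = 172.7/3600 = 0.0479722 kg/s
t_res = M / Q_s = 8.52 ÷ 0.0479722 = 177.603 s
Geometry in metres: D = 25.3 mm → 0.0253 m, h = 3.07 mm → 0.00307 m; screw speed N = 37.1 rpm = 0.618333 rev/s
γ̇ = π D N / h = (π)(0.0253)(0.618333) / 0.00307 = 16.0086 s⁻¹
ΔT = η·γ̇²·t_res/(ρ·cp) = [1655 × 16.0086² × 177.603] / [1345 × 1668] = 33.5768 K

value=33.58 K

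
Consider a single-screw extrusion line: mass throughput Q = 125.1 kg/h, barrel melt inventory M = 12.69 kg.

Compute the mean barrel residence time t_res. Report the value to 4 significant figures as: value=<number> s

Convert throughput: Q = 125.1 kg/h = 125.1/3600 = 0.03475 kg/s
t_res = M / Q_s = 12.69 / 0.03475 = 365.18 s

value=365.2 s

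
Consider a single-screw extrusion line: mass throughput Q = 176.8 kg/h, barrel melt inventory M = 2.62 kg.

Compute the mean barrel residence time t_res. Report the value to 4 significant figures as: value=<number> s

value=53.35 s

Convert throughput: Q = 176.8 kg/h = 176.8/3600 = 0.0491111 kg/s
Mean residence time: t_res = M/Q_s = 2.62 kg / 0.0491111 kg/s = 53.3484 s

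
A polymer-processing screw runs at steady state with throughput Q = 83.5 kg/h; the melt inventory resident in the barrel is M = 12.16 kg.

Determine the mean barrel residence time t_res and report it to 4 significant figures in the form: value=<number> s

Convert throughput: Q = 83.5 kg/h = 83.5/3600 = 0.0231944 kg/s
t_res = M / Q_s = 12.16 ÷ 0.0231944 = 524.263 s

value=524.3 s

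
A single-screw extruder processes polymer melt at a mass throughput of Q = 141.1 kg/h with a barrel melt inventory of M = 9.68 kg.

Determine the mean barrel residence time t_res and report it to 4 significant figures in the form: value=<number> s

Q_s = Q / 3600 = 141.1 / 3600 = 0.0391944 kg/s
t_res = M / Q_s = 9.68 / 0.0391944 = 246.974 s

value=247.0 s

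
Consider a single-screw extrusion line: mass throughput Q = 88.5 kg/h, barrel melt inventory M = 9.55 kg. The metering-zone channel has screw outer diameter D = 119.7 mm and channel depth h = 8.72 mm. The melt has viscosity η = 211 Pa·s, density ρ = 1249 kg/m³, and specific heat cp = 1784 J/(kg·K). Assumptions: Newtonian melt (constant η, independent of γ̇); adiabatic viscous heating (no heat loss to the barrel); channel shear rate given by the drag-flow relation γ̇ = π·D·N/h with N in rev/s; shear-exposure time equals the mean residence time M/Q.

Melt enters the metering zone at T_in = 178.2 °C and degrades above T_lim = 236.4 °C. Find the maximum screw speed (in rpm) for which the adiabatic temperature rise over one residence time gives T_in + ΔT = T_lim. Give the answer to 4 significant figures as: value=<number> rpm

value=55.34 rpm

Throughput in SI: Q_s = 88.5 kg/h ÷ 3600 s/h = 0.0245833 kg/s
t_res = M / Q_s = 9.55 / 0.0245833 = 388.475 s
Geometry in SI: D = 119.7 mm → 0.1197 m, h = 8.72 mm → 0.00872 m
ΔT_a = T_lim − T_in = 236.4 °C − 178.2 °C = 58.2 K
γ̇_max² = ΔT_a·ρ·cp/(η·t_res) = 58.2·1249·1784/(211·388.475) = 1582.1 s⁻²
γ̇_max = sqrt(1582.1) = 39.7757 s⁻¹
N_max = γ̇_max·h / (π·D) = 39.7757 · 0.00872 / (π · 0.1197) = 0.922338 rev/s = 55.3403 rpm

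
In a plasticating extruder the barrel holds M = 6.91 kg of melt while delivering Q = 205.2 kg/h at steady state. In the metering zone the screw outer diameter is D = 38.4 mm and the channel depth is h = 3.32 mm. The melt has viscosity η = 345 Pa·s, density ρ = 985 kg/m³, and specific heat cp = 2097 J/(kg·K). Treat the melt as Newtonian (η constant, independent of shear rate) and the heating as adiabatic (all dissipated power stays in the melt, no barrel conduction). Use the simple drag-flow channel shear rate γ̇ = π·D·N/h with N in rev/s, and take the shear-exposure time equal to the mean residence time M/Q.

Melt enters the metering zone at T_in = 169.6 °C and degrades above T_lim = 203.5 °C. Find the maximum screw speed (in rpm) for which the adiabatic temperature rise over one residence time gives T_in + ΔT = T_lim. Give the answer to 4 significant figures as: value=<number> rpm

Q_s = Q / 3600 = 205.2 / 3600 = 0.057 kg/s
t_res = M / Q_s = 6.91 / 0.057 = 121.228 s
D = 38.4 mm = 0.0384 m;  h = 3.32 mm = 0.00332 m
Allowable rise: ΔT_a = T_lim − T_in = 203.5 − 169.6 = 33.9 K
Invert ΔT = ηγ̇²t_res/(ρcp) for γ̇: γ̇_max² = ΔT_a ρ cp / (η t_res) = 33.9·985·2097 / (345·121.228) = 1674.22 s⁻²
Take the square root: γ̇_max = √(1674.22) = 40.9172 s⁻¹
N_max = γ̇_max h / (πD) = 40.9172·0.00332/(π·0.0384) = 1.12606 rev/s → ×60 = 67.5638 rpm

value=67.56 rpm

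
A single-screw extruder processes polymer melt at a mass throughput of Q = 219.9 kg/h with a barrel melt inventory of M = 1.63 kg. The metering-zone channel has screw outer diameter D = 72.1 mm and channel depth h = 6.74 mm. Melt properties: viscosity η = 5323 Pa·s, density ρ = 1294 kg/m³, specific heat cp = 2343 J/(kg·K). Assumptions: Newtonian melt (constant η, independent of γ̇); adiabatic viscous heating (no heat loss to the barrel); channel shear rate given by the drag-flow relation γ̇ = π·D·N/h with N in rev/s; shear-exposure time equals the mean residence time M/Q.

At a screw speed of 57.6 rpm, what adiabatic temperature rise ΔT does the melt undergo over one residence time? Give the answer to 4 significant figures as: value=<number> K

Throughput in SI: Q_s = 219.9 kg/h ÷ 3600 s/h = 0.0610833 kg/s
t_res = M / Q_s = 1.63 ÷ 0.0610833 = 26.6849 s
Geometry in metres: D = 72.1 mm → 0.0721 m, h = 6.74 mm → 0.00674 m; screw speed N = 57.6 rpm = 0.96 rev/s
γ̇ = π D N / h = (π)(0.0721)(0.96) / 0.00674 = 32.2624 s⁻¹
Adiabatic rise: ΔT = η γ̇² t_res / (ρ cp) = 5323·(32.2624)²·26.6849 / (1294·2343) = 48.7649 K

value=48.76 K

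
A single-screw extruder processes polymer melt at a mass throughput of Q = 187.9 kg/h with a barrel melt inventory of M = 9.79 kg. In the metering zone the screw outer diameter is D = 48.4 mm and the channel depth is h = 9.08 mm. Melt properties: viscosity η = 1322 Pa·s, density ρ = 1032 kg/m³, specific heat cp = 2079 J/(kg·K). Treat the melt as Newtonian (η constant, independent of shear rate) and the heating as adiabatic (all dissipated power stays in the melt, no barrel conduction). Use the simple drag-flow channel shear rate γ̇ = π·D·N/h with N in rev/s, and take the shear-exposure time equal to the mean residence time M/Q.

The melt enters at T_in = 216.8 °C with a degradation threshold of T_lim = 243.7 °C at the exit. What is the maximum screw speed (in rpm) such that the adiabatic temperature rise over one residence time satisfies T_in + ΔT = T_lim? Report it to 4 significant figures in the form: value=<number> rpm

value=54.66 rpm

Convert throughput: Q = 187.9 kg/h = 187.9/3600 = 0.0521944 kg/s
t_res = M / Q_s = 9.79 ÷ 0.0521944 = 187.568 s
Geometry in SI: D = 48.4 mm → 0.0484 m, h = 9.08 mm → 0.00908 m
Allowable rise: ΔT_a = T_lim − T_in = 243.7 − 216.8 = 26.9 K
γ̇_max² = ΔT_a·ρ·cp/(η·t_res) = 26.9·1032·2079/(1322·187.568) = 232.754 s⁻²
Take the square root: γ̇_max = √(232.754) = 15.2563 s⁻¹
N_max = γ̇_max·h / (π·D) = 15.2563 · 0.00908 / (π · 0.0484) = 0.911043 rev/s = 54.6626 rpm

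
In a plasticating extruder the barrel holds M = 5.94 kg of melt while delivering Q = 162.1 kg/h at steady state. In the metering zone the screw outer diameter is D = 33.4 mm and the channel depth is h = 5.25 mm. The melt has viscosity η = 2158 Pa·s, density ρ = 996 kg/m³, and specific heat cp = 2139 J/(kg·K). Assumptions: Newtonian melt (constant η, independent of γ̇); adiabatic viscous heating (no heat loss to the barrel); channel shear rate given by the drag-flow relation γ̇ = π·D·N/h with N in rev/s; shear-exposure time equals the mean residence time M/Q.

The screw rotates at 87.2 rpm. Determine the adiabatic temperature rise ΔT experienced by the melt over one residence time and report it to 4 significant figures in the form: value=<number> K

value=112.7 K

Q_s = Q / 3600 = 162.1 / 3600 = 0.0450278 kg/s
Mean residence time: t_res = M/Q_s = 5.94 kg / 0.0450278 kg/s = 131.919 s
Geometry in metres: D = 33.4 mm → 0.0334 m, h = 5.25 mm → 0.00525 m; screw speed N = 87.2 rpm = 1.45333 rev/s
Shear rate: γ̇ = πDN/h = π·0.0334·1.45333/0.00525 = 29.0471 s⁻¹
ΔT = η·γ̇²·t_res / (ρ·cp) = 2158 · (29.0471)² · 131.919 / (996 · 2139) = 112.744 K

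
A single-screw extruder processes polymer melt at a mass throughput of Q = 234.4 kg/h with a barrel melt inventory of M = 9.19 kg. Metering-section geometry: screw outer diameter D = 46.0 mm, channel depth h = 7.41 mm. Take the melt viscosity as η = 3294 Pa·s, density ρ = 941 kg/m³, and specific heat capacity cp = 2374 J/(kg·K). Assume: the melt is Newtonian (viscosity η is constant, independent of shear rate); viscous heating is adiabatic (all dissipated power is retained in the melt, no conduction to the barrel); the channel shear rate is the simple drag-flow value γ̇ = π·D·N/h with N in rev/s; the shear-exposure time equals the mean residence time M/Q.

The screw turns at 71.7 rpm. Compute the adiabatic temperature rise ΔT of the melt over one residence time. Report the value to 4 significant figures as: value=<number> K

Convert throughput: Q = 234.4 kg/h = 234.4/3600 = 0.0651111 kg/s
t_res = M / Q_s = 9.19 / 0.0651111 = 141.143 s
Convert to SI: D = 0.046 m, h = 0.00741 m, N = 71.7/60 = 1.195 rev/s
Shear rate: γ̇ = πDN/h = π·0.046·1.195/0.00741 = 23.3054 s⁻¹
Adiabatic rise: ΔT = η γ̇² t_res / (ρ cp) = 3294·(23.3054)²·141.143 / (941·2374) = 113.039 K

value=113.0 K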